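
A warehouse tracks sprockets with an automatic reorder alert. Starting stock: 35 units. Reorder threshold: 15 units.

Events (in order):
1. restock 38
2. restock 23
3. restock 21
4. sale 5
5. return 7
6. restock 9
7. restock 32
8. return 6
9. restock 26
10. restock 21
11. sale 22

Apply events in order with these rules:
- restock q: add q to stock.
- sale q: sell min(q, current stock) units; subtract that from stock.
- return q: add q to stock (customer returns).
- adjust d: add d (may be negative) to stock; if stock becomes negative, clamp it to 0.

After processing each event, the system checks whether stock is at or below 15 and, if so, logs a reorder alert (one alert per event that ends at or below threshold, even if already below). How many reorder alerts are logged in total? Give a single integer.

Answer: 0

Derivation:
Processing events:
Start: stock = 35
  Event 1 (restock 38): 35 + 38 = 73
  Event 2 (restock 23): 73 + 23 = 96
  Event 3 (restock 21): 96 + 21 = 117
  Event 4 (sale 5): sell min(5,117)=5. stock: 117 - 5 = 112. total_sold = 5
  Event 5 (return 7): 112 + 7 = 119
  Event 6 (restock 9): 119 + 9 = 128
  Event 7 (restock 32): 128 + 32 = 160
  Event 8 (return 6): 160 + 6 = 166
  Event 9 (restock 26): 166 + 26 = 192
  Event 10 (restock 21): 192 + 21 = 213
  Event 11 (sale 22): sell min(22,213)=22. stock: 213 - 22 = 191. total_sold = 27
Final: stock = 191, total_sold = 27

Checking against threshold 15:
  After event 1: stock=73 > 15
  After event 2: stock=96 > 15
  After event 3: stock=117 > 15
  After event 4: stock=112 > 15
  After event 5: stock=119 > 15
  After event 6: stock=128 > 15
  After event 7: stock=160 > 15
  After event 8: stock=166 > 15
  After event 9: stock=192 > 15
  After event 10: stock=213 > 15
  After event 11: stock=191 > 15
Alert events: []. Count = 0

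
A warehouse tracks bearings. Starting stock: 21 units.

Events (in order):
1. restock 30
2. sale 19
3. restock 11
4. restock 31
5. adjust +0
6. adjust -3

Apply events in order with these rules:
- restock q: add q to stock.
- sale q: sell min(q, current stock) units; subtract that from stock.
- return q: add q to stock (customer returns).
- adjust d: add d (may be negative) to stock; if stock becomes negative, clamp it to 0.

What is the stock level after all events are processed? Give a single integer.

Answer: 71

Derivation:
Processing events:
Start: stock = 21
  Event 1 (restock 30): 21 + 30 = 51
  Event 2 (sale 19): sell min(19,51)=19. stock: 51 - 19 = 32. total_sold = 19
  Event 3 (restock 11): 32 + 11 = 43
  Event 4 (restock 31): 43 + 31 = 74
  Event 5 (adjust +0): 74 + 0 = 74
  Event 6 (adjust -3): 74 + -3 = 71
Final: stock = 71, total_sold = 19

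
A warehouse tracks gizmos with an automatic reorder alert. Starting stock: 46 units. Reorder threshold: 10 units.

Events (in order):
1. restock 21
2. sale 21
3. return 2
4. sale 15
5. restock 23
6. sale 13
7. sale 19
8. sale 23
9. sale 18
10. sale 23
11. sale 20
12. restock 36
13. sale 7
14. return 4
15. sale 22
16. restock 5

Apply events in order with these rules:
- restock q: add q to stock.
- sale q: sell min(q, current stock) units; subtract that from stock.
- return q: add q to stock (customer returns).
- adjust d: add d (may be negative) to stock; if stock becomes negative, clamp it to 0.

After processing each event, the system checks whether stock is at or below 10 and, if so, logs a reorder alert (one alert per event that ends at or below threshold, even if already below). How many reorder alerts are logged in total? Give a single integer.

Processing events:
Start: stock = 46
  Event 1 (restock 21): 46 + 21 = 67
  Event 2 (sale 21): sell min(21,67)=21. stock: 67 - 21 = 46. total_sold = 21
  Event 3 (return 2): 46 + 2 = 48
  Event 4 (sale 15): sell min(15,48)=15. stock: 48 - 15 = 33. total_sold = 36
  Event 5 (restock 23): 33 + 23 = 56
  Event 6 (sale 13): sell min(13,56)=13. stock: 56 - 13 = 43. total_sold = 49
  Event 7 (sale 19): sell min(19,43)=19. stock: 43 - 19 = 24. total_sold = 68
  Event 8 (sale 23): sell min(23,24)=23. stock: 24 - 23 = 1. total_sold = 91
  Event 9 (sale 18): sell min(18,1)=1. stock: 1 - 1 = 0. total_sold = 92
  Event 10 (sale 23): sell min(23,0)=0. stock: 0 - 0 = 0. total_sold = 92
  Event 11 (sale 20): sell min(20,0)=0. stock: 0 - 0 = 0. total_sold = 92
  Event 12 (restock 36): 0 + 36 = 36
  Event 13 (sale 7): sell min(7,36)=7. stock: 36 - 7 = 29. total_sold = 99
  Event 14 (return 4): 29 + 4 = 33
  Event 15 (sale 22): sell min(22,33)=22. stock: 33 - 22 = 11. total_sold = 121
  Event 16 (restock 5): 11 + 5 = 16
Final: stock = 16, total_sold = 121

Checking against threshold 10:
  After event 1: stock=67 > 10
  After event 2: stock=46 > 10
  After event 3: stock=48 > 10
  After event 4: stock=33 > 10
  After event 5: stock=56 > 10
  After event 6: stock=43 > 10
  After event 7: stock=24 > 10
  After event 8: stock=1 <= 10 -> ALERT
  After event 9: stock=0 <= 10 -> ALERT
  After event 10: stock=0 <= 10 -> ALERT
  After event 11: stock=0 <= 10 -> ALERT
  After event 12: stock=36 > 10
  After event 13: stock=29 > 10
  After event 14: stock=33 > 10
  After event 15: stock=11 > 10
  After event 16: stock=16 > 10
Alert events: [8, 9, 10, 11]. Count = 4

Answer: 4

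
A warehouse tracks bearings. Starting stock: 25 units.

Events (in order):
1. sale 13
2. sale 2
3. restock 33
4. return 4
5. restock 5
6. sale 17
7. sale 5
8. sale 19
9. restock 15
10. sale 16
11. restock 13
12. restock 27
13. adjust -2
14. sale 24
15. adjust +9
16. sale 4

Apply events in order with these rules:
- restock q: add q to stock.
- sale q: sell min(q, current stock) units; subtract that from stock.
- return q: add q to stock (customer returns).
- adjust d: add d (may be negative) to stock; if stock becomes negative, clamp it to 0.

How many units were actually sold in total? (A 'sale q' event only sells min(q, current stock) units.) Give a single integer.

Processing events:
Start: stock = 25
  Event 1 (sale 13): sell min(13,25)=13. stock: 25 - 13 = 12. total_sold = 13
  Event 2 (sale 2): sell min(2,12)=2. stock: 12 - 2 = 10. total_sold = 15
  Event 3 (restock 33): 10 + 33 = 43
  Event 4 (return 4): 43 + 4 = 47
  Event 5 (restock 5): 47 + 5 = 52
  Event 6 (sale 17): sell min(17,52)=17. stock: 52 - 17 = 35. total_sold = 32
  Event 7 (sale 5): sell min(5,35)=5. stock: 35 - 5 = 30. total_sold = 37
  Event 8 (sale 19): sell min(19,30)=19. stock: 30 - 19 = 11. total_sold = 56
  Event 9 (restock 15): 11 + 15 = 26
  Event 10 (sale 16): sell min(16,26)=16. stock: 26 - 16 = 10. total_sold = 72
  Event 11 (restock 13): 10 + 13 = 23
  Event 12 (restock 27): 23 + 27 = 50
  Event 13 (adjust -2): 50 + -2 = 48
  Event 14 (sale 24): sell min(24,48)=24. stock: 48 - 24 = 24. total_sold = 96
  Event 15 (adjust +9): 24 + 9 = 33
  Event 16 (sale 4): sell min(4,33)=4. stock: 33 - 4 = 29. total_sold = 100
Final: stock = 29, total_sold = 100

Answer: 100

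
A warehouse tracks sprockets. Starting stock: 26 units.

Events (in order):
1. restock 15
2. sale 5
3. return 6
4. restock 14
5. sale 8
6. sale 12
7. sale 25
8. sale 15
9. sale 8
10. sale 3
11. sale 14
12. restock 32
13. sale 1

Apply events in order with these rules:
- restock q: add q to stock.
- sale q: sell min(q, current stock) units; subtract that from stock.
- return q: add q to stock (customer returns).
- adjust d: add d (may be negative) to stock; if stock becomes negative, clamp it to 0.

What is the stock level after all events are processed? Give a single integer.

Answer: 31

Derivation:
Processing events:
Start: stock = 26
  Event 1 (restock 15): 26 + 15 = 41
  Event 2 (sale 5): sell min(5,41)=5. stock: 41 - 5 = 36. total_sold = 5
  Event 3 (return 6): 36 + 6 = 42
  Event 4 (restock 14): 42 + 14 = 56
  Event 5 (sale 8): sell min(8,56)=8. stock: 56 - 8 = 48. total_sold = 13
  Event 6 (sale 12): sell min(12,48)=12. stock: 48 - 12 = 36. total_sold = 25
  Event 7 (sale 25): sell min(25,36)=25. stock: 36 - 25 = 11. total_sold = 50
  Event 8 (sale 15): sell min(15,11)=11. stock: 11 - 11 = 0. total_sold = 61
  Event 9 (sale 8): sell min(8,0)=0. stock: 0 - 0 = 0. total_sold = 61
  Event 10 (sale 3): sell min(3,0)=0. stock: 0 - 0 = 0. total_sold = 61
  Event 11 (sale 14): sell min(14,0)=0. stock: 0 - 0 = 0. total_sold = 61
  Event 12 (restock 32): 0 + 32 = 32
  Event 13 (sale 1): sell min(1,32)=1. stock: 32 - 1 = 31. total_sold = 62
Final: stock = 31, total_sold = 62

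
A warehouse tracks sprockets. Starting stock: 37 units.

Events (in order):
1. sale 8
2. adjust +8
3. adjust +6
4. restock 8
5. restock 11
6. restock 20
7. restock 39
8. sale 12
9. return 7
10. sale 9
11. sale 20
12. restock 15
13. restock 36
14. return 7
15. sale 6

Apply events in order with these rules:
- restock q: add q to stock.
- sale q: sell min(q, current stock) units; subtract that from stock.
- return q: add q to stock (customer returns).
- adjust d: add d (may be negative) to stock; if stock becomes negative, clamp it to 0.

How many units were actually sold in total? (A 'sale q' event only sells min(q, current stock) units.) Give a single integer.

Processing events:
Start: stock = 37
  Event 1 (sale 8): sell min(8,37)=8. stock: 37 - 8 = 29. total_sold = 8
  Event 2 (adjust +8): 29 + 8 = 37
  Event 3 (adjust +6): 37 + 6 = 43
  Event 4 (restock 8): 43 + 8 = 51
  Event 5 (restock 11): 51 + 11 = 62
  Event 6 (restock 20): 62 + 20 = 82
  Event 7 (restock 39): 82 + 39 = 121
  Event 8 (sale 12): sell min(12,121)=12. stock: 121 - 12 = 109. total_sold = 20
  Event 9 (return 7): 109 + 7 = 116
  Event 10 (sale 9): sell min(9,116)=9. stock: 116 - 9 = 107. total_sold = 29
  Event 11 (sale 20): sell min(20,107)=20. stock: 107 - 20 = 87. total_sold = 49
  Event 12 (restock 15): 87 + 15 = 102
  Event 13 (restock 36): 102 + 36 = 138
  Event 14 (return 7): 138 + 7 = 145
  Event 15 (sale 6): sell min(6,145)=6. stock: 145 - 6 = 139. total_sold = 55
Final: stock = 139, total_sold = 55

Answer: 55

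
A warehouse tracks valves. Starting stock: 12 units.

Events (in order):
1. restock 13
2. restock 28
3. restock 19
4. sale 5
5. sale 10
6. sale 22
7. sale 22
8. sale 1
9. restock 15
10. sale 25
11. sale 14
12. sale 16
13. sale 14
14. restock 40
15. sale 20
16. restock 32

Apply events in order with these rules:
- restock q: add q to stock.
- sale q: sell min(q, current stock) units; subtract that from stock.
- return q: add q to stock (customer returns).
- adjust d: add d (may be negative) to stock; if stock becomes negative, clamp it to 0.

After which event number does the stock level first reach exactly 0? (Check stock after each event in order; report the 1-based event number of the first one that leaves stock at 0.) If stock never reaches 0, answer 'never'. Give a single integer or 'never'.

Answer: 11

Derivation:
Processing events:
Start: stock = 12
  Event 1 (restock 13): 12 + 13 = 25
  Event 2 (restock 28): 25 + 28 = 53
  Event 3 (restock 19): 53 + 19 = 72
  Event 4 (sale 5): sell min(5,72)=5. stock: 72 - 5 = 67. total_sold = 5
  Event 5 (sale 10): sell min(10,67)=10. stock: 67 - 10 = 57. total_sold = 15
  Event 6 (sale 22): sell min(22,57)=22. stock: 57 - 22 = 35. total_sold = 37
  Event 7 (sale 22): sell min(22,35)=22. stock: 35 - 22 = 13. total_sold = 59
  Event 8 (sale 1): sell min(1,13)=1. stock: 13 - 1 = 12. total_sold = 60
  Event 9 (restock 15): 12 + 15 = 27
  Event 10 (sale 25): sell min(25,27)=25. stock: 27 - 25 = 2. total_sold = 85
  Event 11 (sale 14): sell min(14,2)=2. stock: 2 - 2 = 0. total_sold = 87
  Event 12 (sale 16): sell min(16,0)=0. stock: 0 - 0 = 0. total_sold = 87
  Event 13 (sale 14): sell min(14,0)=0. stock: 0 - 0 = 0. total_sold = 87
  Event 14 (restock 40): 0 + 40 = 40
  Event 15 (sale 20): sell min(20,40)=20. stock: 40 - 20 = 20. total_sold = 107
  Event 16 (restock 32): 20 + 32 = 52
Final: stock = 52, total_sold = 107

First zero at event 11.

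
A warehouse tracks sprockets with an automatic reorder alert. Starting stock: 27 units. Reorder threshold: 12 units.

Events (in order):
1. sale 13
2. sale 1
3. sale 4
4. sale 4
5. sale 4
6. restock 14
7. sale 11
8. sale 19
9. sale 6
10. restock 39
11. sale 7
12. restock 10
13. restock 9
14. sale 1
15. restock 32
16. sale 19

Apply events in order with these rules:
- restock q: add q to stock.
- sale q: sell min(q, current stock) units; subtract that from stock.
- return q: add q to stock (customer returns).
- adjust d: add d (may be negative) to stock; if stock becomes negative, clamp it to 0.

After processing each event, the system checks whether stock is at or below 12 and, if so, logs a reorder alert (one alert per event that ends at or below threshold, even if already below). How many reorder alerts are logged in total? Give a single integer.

Answer: 6

Derivation:
Processing events:
Start: stock = 27
  Event 1 (sale 13): sell min(13,27)=13. stock: 27 - 13 = 14. total_sold = 13
  Event 2 (sale 1): sell min(1,14)=1. stock: 14 - 1 = 13. total_sold = 14
  Event 3 (sale 4): sell min(4,13)=4. stock: 13 - 4 = 9. total_sold = 18
  Event 4 (sale 4): sell min(4,9)=4. stock: 9 - 4 = 5. total_sold = 22
  Event 5 (sale 4): sell min(4,5)=4. stock: 5 - 4 = 1. total_sold = 26
  Event 6 (restock 14): 1 + 14 = 15
  Event 7 (sale 11): sell min(11,15)=11. stock: 15 - 11 = 4. total_sold = 37
  Event 8 (sale 19): sell min(19,4)=4. stock: 4 - 4 = 0. total_sold = 41
  Event 9 (sale 6): sell min(6,0)=0. stock: 0 - 0 = 0. total_sold = 41
  Event 10 (restock 39): 0 + 39 = 39
  Event 11 (sale 7): sell min(7,39)=7. stock: 39 - 7 = 32. total_sold = 48
  Event 12 (restock 10): 32 + 10 = 42
  Event 13 (restock 9): 42 + 9 = 51
  Event 14 (sale 1): sell min(1,51)=1. stock: 51 - 1 = 50. total_sold = 49
  Event 15 (restock 32): 50 + 32 = 82
  Event 16 (sale 19): sell min(19,82)=19. stock: 82 - 19 = 63. total_sold = 68
Final: stock = 63, total_sold = 68

Checking against threshold 12:
  After event 1: stock=14 > 12
  After event 2: stock=13 > 12
  After event 3: stock=9 <= 12 -> ALERT
  After event 4: stock=5 <= 12 -> ALERT
  After event 5: stock=1 <= 12 -> ALERT
  After event 6: stock=15 > 12
  After event 7: stock=4 <= 12 -> ALERT
  After event 8: stock=0 <= 12 -> ALERT
  After event 9: stock=0 <= 12 -> ALERT
  After event 10: stock=39 > 12
  After event 11: stock=32 > 12
  After event 12: stock=42 > 12
  After event 13: stock=51 > 12
  After event 14: stock=50 > 12
  After event 15: stock=82 > 12
  After event 16: stock=63 > 12
Alert events: [3, 4, 5, 7, 8, 9]. Count = 6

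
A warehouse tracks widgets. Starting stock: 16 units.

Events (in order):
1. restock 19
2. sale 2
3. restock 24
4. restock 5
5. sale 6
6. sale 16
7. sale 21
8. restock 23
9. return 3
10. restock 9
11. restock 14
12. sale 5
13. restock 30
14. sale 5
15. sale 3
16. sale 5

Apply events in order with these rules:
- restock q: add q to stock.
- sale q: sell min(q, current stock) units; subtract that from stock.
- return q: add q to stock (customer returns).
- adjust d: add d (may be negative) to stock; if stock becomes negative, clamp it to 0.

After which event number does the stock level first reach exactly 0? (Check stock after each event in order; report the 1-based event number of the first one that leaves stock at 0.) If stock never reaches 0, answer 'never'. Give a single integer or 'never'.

Processing events:
Start: stock = 16
  Event 1 (restock 19): 16 + 19 = 35
  Event 2 (sale 2): sell min(2,35)=2. stock: 35 - 2 = 33. total_sold = 2
  Event 3 (restock 24): 33 + 24 = 57
  Event 4 (restock 5): 57 + 5 = 62
  Event 5 (sale 6): sell min(6,62)=6. stock: 62 - 6 = 56. total_sold = 8
  Event 6 (sale 16): sell min(16,56)=16. stock: 56 - 16 = 40. total_sold = 24
  Event 7 (sale 21): sell min(21,40)=21. stock: 40 - 21 = 19. total_sold = 45
  Event 8 (restock 23): 19 + 23 = 42
  Event 9 (return 3): 42 + 3 = 45
  Event 10 (restock 9): 45 + 9 = 54
  Event 11 (restock 14): 54 + 14 = 68
  Event 12 (sale 5): sell min(5,68)=5. stock: 68 - 5 = 63. total_sold = 50
  Event 13 (restock 30): 63 + 30 = 93
  Event 14 (sale 5): sell min(5,93)=5. stock: 93 - 5 = 88. total_sold = 55
  Event 15 (sale 3): sell min(3,88)=3. stock: 88 - 3 = 85. total_sold = 58
  Event 16 (sale 5): sell min(5,85)=5. stock: 85 - 5 = 80. total_sold = 63
Final: stock = 80, total_sold = 63

Stock never reaches 0.

Answer: never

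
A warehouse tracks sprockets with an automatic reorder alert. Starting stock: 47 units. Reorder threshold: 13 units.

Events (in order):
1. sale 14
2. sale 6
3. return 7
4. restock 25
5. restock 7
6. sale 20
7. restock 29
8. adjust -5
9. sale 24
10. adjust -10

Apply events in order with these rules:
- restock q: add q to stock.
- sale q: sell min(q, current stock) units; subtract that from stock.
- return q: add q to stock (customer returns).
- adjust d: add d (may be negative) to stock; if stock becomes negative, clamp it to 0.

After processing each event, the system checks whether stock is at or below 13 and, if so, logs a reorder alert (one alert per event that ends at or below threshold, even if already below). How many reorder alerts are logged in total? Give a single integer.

Answer: 0

Derivation:
Processing events:
Start: stock = 47
  Event 1 (sale 14): sell min(14,47)=14. stock: 47 - 14 = 33. total_sold = 14
  Event 2 (sale 6): sell min(6,33)=6. stock: 33 - 6 = 27. total_sold = 20
  Event 3 (return 7): 27 + 7 = 34
  Event 4 (restock 25): 34 + 25 = 59
  Event 5 (restock 7): 59 + 7 = 66
  Event 6 (sale 20): sell min(20,66)=20. stock: 66 - 20 = 46. total_sold = 40
  Event 7 (restock 29): 46 + 29 = 75
  Event 8 (adjust -5): 75 + -5 = 70
  Event 9 (sale 24): sell min(24,70)=24. stock: 70 - 24 = 46. total_sold = 64
  Event 10 (adjust -10): 46 + -10 = 36
Final: stock = 36, total_sold = 64

Checking against threshold 13:
  After event 1: stock=33 > 13
  After event 2: stock=27 > 13
  After event 3: stock=34 > 13
  After event 4: stock=59 > 13
  After event 5: stock=66 > 13
  After event 6: stock=46 > 13
  After event 7: stock=75 > 13
  After event 8: stock=70 > 13
  After event 9: stock=46 > 13
  After event 10: stock=36 > 13
Alert events: []. Count = 0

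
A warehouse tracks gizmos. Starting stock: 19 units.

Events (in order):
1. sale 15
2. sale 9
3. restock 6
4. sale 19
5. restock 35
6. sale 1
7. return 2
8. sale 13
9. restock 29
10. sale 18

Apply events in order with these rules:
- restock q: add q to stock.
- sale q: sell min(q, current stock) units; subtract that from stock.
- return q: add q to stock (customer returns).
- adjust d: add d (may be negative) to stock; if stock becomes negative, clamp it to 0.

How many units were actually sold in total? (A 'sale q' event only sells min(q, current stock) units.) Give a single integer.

Processing events:
Start: stock = 19
  Event 1 (sale 15): sell min(15,19)=15. stock: 19 - 15 = 4. total_sold = 15
  Event 2 (sale 9): sell min(9,4)=4. stock: 4 - 4 = 0. total_sold = 19
  Event 3 (restock 6): 0 + 6 = 6
  Event 4 (sale 19): sell min(19,6)=6. stock: 6 - 6 = 0. total_sold = 25
  Event 5 (restock 35): 0 + 35 = 35
  Event 6 (sale 1): sell min(1,35)=1. stock: 35 - 1 = 34. total_sold = 26
  Event 7 (return 2): 34 + 2 = 36
  Event 8 (sale 13): sell min(13,36)=13. stock: 36 - 13 = 23. total_sold = 39
  Event 9 (restock 29): 23 + 29 = 52
  Event 10 (sale 18): sell min(18,52)=18. stock: 52 - 18 = 34. total_sold = 57
Final: stock = 34, total_sold = 57

Answer: 57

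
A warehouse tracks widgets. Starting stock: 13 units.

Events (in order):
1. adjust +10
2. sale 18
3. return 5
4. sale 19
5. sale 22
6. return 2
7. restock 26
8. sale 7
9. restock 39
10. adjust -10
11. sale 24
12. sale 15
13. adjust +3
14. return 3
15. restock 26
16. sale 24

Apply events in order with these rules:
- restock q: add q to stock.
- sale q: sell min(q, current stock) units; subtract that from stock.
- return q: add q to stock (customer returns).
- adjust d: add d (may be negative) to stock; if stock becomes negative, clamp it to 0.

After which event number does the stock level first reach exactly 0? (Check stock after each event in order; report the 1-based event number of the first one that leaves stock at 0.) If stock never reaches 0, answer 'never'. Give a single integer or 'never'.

Answer: 4

Derivation:
Processing events:
Start: stock = 13
  Event 1 (adjust +10): 13 + 10 = 23
  Event 2 (sale 18): sell min(18,23)=18. stock: 23 - 18 = 5. total_sold = 18
  Event 3 (return 5): 5 + 5 = 10
  Event 4 (sale 19): sell min(19,10)=10. stock: 10 - 10 = 0. total_sold = 28
  Event 5 (sale 22): sell min(22,0)=0. stock: 0 - 0 = 0. total_sold = 28
  Event 6 (return 2): 0 + 2 = 2
  Event 7 (restock 26): 2 + 26 = 28
  Event 8 (sale 7): sell min(7,28)=7. stock: 28 - 7 = 21. total_sold = 35
  Event 9 (restock 39): 21 + 39 = 60
  Event 10 (adjust -10): 60 + -10 = 50
  Event 11 (sale 24): sell min(24,50)=24. stock: 50 - 24 = 26. total_sold = 59
  Event 12 (sale 15): sell min(15,26)=15. stock: 26 - 15 = 11. total_sold = 74
  Event 13 (adjust +3): 11 + 3 = 14
  Event 14 (return 3): 14 + 3 = 17
  Event 15 (restock 26): 17 + 26 = 43
  Event 16 (sale 24): sell min(24,43)=24. stock: 43 - 24 = 19. total_sold = 98
Final: stock = 19, total_sold = 98

First zero at event 4.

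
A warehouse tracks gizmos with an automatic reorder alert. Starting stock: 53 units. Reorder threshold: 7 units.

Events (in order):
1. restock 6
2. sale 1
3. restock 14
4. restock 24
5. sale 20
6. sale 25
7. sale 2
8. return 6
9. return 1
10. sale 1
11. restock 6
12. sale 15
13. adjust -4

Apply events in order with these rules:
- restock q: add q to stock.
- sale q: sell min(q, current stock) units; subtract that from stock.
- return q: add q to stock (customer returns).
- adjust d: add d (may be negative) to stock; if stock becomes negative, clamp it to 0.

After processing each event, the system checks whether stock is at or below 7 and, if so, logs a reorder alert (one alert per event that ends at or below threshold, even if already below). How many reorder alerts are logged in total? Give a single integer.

Processing events:
Start: stock = 53
  Event 1 (restock 6): 53 + 6 = 59
  Event 2 (sale 1): sell min(1,59)=1. stock: 59 - 1 = 58. total_sold = 1
  Event 3 (restock 14): 58 + 14 = 72
  Event 4 (restock 24): 72 + 24 = 96
  Event 5 (sale 20): sell min(20,96)=20. stock: 96 - 20 = 76. total_sold = 21
  Event 6 (sale 25): sell min(25,76)=25. stock: 76 - 25 = 51. total_sold = 46
  Event 7 (sale 2): sell min(2,51)=2. stock: 51 - 2 = 49. total_sold = 48
  Event 8 (return 6): 49 + 6 = 55
  Event 9 (return 1): 55 + 1 = 56
  Event 10 (sale 1): sell min(1,56)=1. stock: 56 - 1 = 55. total_sold = 49
  Event 11 (restock 6): 55 + 6 = 61
  Event 12 (sale 15): sell min(15,61)=15. stock: 61 - 15 = 46. total_sold = 64
  Event 13 (adjust -4): 46 + -4 = 42
Final: stock = 42, total_sold = 64

Checking against threshold 7:
  After event 1: stock=59 > 7
  After event 2: stock=58 > 7
  After event 3: stock=72 > 7
  After event 4: stock=96 > 7
  After event 5: stock=76 > 7
  After event 6: stock=51 > 7
  After event 7: stock=49 > 7
  After event 8: stock=55 > 7
  After event 9: stock=56 > 7
  After event 10: stock=55 > 7
  After event 11: stock=61 > 7
  After event 12: stock=46 > 7
  After event 13: stock=42 > 7
Alert events: []. Count = 0

Answer: 0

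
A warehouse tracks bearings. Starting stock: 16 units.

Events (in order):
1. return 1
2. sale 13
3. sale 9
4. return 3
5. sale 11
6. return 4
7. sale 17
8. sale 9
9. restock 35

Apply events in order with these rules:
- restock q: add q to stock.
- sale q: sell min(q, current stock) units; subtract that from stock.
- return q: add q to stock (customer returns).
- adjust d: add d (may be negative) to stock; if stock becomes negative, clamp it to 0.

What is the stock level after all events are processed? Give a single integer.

Answer: 35

Derivation:
Processing events:
Start: stock = 16
  Event 1 (return 1): 16 + 1 = 17
  Event 2 (sale 13): sell min(13,17)=13. stock: 17 - 13 = 4. total_sold = 13
  Event 3 (sale 9): sell min(9,4)=4. stock: 4 - 4 = 0. total_sold = 17
  Event 4 (return 3): 0 + 3 = 3
  Event 5 (sale 11): sell min(11,3)=3. stock: 3 - 3 = 0. total_sold = 20
  Event 6 (return 4): 0 + 4 = 4
  Event 7 (sale 17): sell min(17,4)=4. stock: 4 - 4 = 0. total_sold = 24
  Event 8 (sale 9): sell min(9,0)=0. stock: 0 - 0 = 0. total_sold = 24
  Event 9 (restock 35): 0 + 35 = 35
Final: stock = 35, total_sold = 24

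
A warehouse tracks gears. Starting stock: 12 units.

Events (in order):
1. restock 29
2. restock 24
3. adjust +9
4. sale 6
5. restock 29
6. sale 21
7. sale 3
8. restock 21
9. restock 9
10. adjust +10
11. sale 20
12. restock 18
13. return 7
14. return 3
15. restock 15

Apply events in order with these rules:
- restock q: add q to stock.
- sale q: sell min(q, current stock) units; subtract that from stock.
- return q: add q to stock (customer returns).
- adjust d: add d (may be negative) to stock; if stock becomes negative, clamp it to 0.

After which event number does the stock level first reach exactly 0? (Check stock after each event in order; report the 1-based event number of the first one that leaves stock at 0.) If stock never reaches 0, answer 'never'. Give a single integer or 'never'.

Answer: never

Derivation:
Processing events:
Start: stock = 12
  Event 1 (restock 29): 12 + 29 = 41
  Event 2 (restock 24): 41 + 24 = 65
  Event 3 (adjust +9): 65 + 9 = 74
  Event 4 (sale 6): sell min(6,74)=6. stock: 74 - 6 = 68. total_sold = 6
  Event 5 (restock 29): 68 + 29 = 97
  Event 6 (sale 21): sell min(21,97)=21. stock: 97 - 21 = 76. total_sold = 27
  Event 7 (sale 3): sell min(3,76)=3. stock: 76 - 3 = 73. total_sold = 30
  Event 8 (restock 21): 73 + 21 = 94
  Event 9 (restock 9): 94 + 9 = 103
  Event 10 (adjust +10): 103 + 10 = 113
  Event 11 (sale 20): sell min(20,113)=20. stock: 113 - 20 = 93. total_sold = 50
  Event 12 (restock 18): 93 + 18 = 111
  Event 13 (return 7): 111 + 7 = 118
  Event 14 (return 3): 118 + 3 = 121
  Event 15 (restock 15): 121 + 15 = 136
Final: stock = 136, total_sold = 50

Stock never reaches 0.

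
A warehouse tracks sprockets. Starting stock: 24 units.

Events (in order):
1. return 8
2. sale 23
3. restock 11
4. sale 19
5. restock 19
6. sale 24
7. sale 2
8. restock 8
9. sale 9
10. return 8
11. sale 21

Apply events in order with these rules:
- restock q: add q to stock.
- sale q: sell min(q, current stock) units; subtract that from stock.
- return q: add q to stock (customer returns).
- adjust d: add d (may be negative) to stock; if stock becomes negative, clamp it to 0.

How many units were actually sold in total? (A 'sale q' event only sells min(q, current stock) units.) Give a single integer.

Processing events:
Start: stock = 24
  Event 1 (return 8): 24 + 8 = 32
  Event 2 (sale 23): sell min(23,32)=23. stock: 32 - 23 = 9. total_sold = 23
  Event 3 (restock 11): 9 + 11 = 20
  Event 4 (sale 19): sell min(19,20)=19. stock: 20 - 19 = 1. total_sold = 42
  Event 5 (restock 19): 1 + 19 = 20
  Event 6 (sale 24): sell min(24,20)=20. stock: 20 - 20 = 0. total_sold = 62
  Event 7 (sale 2): sell min(2,0)=0. stock: 0 - 0 = 0. total_sold = 62
  Event 8 (restock 8): 0 + 8 = 8
  Event 9 (sale 9): sell min(9,8)=8. stock: 8 - 8 = 0. total_sold = 70
  Event 10 (return 8): 0 + 8 = 8
  Event 11 (sale 21): sell min(21,8)=8. stock: 8 - 8 = 0. total_sold = 78
Final: stock = 0, total_sold = 78

Answer: 78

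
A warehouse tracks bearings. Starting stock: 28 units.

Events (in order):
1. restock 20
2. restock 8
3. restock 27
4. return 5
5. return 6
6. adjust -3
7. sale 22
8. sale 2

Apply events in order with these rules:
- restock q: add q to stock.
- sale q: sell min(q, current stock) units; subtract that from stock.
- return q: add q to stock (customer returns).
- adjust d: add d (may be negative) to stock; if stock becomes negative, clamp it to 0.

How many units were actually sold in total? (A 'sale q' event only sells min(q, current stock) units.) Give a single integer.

Processing events:
Start: stock = 28
  Event 1 (restock 20): 28 + 20 = 48
  Event 2 (restock 8): 48 + 8 = 56
  Event 3 (restock 27): 56 + 27 = 83
  Event 4 (return 5): 83 + 5 = 88
  Event 5 (return 6): 88 + 6 = 94
  Event 6 (adjust -3): 94 + -3 = 91
  Event 7 (sale 22): sell min(22,91)=22. stock: 91 - 22 = 69. total_sold = 22
  Event 8 (sale 2): sell min(2,69)=2. stock: 69 - 2 = 67. total_sold = 24
Final: stock = 67, total_sold = 24

Answer: 24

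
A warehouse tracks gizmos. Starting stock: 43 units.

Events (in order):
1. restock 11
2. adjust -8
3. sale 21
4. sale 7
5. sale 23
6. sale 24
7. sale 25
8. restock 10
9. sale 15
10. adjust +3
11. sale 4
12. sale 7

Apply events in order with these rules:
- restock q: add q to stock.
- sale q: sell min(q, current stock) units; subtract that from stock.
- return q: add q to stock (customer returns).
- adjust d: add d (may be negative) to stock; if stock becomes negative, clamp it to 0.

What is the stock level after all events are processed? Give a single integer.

Processing events:
Start: stock = 43
  Event 1 (restock 11): 43 + 11 = 54
  Event 2 (adjust -8): 54 + -8 = 46
  Event 3 (sale 21): sell min(21,46)=21. stock: 46 - 21 = 25. total_sold = 21
  Event 4 (sale 7): sell min(7,25)=7. stock: 25 - 7 = 18. total_sold = 28
  Event 5 (sale 23): sell min(23,18)=18. stock: 18 - 18 = 0. total_sold = 46
  Event 6 (sale 24): sell min(24,0)=0. stock: 0 - 0 = 0. total_sold = 46
  Event 7 (sale 25): sell min(25,0)=0. stock: 0 - 0 = 0. total_sold = 46
  Event 8 (restock 10): 0 + 10 = 10
  Event 9 (sale 15): sell min(15,10)=10. stock: 10 - 10 = 0. total_sold = 56
  Event 10 (adjust +3): 0 + 3 = 3
  Event 11 (sale 4): sell min(4,3)=3. stock: 3 - 3 = 0. total_sold = 59
  Event 12 (sale 7): sell min(7,0)=0. stock: 0 - 0 = 0. total_sold = 59
Final: stock = 0, total_sold = 59

Answer: 0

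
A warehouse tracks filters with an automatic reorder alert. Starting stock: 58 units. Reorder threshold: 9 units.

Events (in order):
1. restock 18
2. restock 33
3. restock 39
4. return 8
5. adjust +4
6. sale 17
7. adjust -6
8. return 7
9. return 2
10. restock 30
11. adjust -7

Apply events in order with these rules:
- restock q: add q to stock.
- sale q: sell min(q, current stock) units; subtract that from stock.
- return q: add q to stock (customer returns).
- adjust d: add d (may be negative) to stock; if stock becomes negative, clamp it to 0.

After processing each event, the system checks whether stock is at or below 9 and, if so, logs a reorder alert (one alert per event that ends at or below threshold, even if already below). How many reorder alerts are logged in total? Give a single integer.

Answer: 0

Derivation:
Processing events:
Start: stock = 58
  Event 1 (restock 18): 58 + 18 = 76
  Event 2 (restock 33): 76 + 33 = 109
  Event 3 (restock 39): 109 + 39 = 148
  Event 4 (return 8): 148 + 8 = 156
  Event 5 (adjust +4): 156 + 4 = 160
  Event 6 (sale 17): sell min(17,160)=17. stock: 160 - 17 = 143. total_sold = 17
  Event 7 (adjust -6): 143 + -6 = 137
  Event 8 (return 7): 137 + 7 = 144
  Event 9 (return 2): 144 + 2 = 146
  Event 10 (restock 30): 146 + 30 = 176
  Event 11 (adjust -7): 176 + -7 = 169
Final: stock = 169, total_sold = 17

Checking against threshold 9:
  After event 1: stock=76 > 9
  After event 2: stock=109 > 9
  After event 3: stock=148 > 9
  After event 4: stock=156 > 9
  After event 5: stock=160 > 9
  After event 6: stock=143 > 9
  After event 7: stock=137 > 9
  After event 8: stock=144 > 9
  After event 9: stock=146 > 9
  After event 10: stock=176 > 9
  After event 11: stock=169 > 9
Alert events: []. Count = 0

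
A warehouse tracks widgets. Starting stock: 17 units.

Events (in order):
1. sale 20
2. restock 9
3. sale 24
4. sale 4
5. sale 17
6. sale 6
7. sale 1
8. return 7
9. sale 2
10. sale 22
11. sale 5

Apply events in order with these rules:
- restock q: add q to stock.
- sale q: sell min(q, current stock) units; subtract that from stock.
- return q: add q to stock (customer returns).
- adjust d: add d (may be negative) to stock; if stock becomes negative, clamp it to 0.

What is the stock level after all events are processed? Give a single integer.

Processing events:
Start: stock = 17
  Event 1 (sale 20): sell min(20,17)=17. stock: 17 - 17 = 0. total_sold = 17
  Event 2 (restock 9): 0 + 9 = 9
  Event 3 (sale 24): sell min(24,9)=9. stock: 9 - 9 = 0. total_sold = 26
  Event 4 (sale 4): sell min(4,0)=0. stock: 0 - 0 = 0. total_sold = 26
  Event 5 (sale 17): sell min(17,0)=0. stock: 0 - 0 = 0. total_sold = 26
  Event 6 (sale 6): sell min(6,0)=0. stock: 0 - 0 = 0. total_sold = 26
  Event 7 (sale 1): sell min(1,0)=0. stock: 0 - 0 = 0. total_sold = 26
  Event 8 (return 7): 0 + 7 = 7
  Event 9 (sale 2): sell min(2,7)=2. stock: 7 - 2 = 5. total_sold = 28
  Event 10 (sale 22): sell min(22,5)=5. stock: 5 - 5 = 0. total_sold = 33
  Event 11 (sale 5): sell min(5,0)=0. stock: 0 - 0 = 0. total_sold = 33
Final: stock = 0, total_sold = 33

Answer: 0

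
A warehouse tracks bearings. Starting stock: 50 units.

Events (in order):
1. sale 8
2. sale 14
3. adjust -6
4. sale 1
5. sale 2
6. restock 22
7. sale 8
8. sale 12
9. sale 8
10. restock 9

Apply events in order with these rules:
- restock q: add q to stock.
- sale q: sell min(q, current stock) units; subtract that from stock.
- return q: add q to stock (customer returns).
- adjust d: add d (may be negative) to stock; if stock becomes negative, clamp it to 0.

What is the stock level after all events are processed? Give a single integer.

Answer: 22

Derivation:
Processing events:
Start: stock = 50
  Event 1 (sale 8): sell min(8,50)=8. stock: 50 - 8 = 42. total_sold = 8
  Event 2 (sale 14): sell min(14,42)=14. stock: 42 - 14 = 28. total_sold = 22
  Event 3 (adjust -6): 28 + -6 = 22
  Event 4 (sale 1): sell min(1,22)=1. stock: 22 - 1 = 21. total_sold = 23
  Event 5 (sale 2): sell min(2,21)=2. stock: 21 - 2 = 19. total_sold = 25
  Event 6 (restock 22): 19 + 22 = 41
  Event 7 (sale 8): sell min(8,41)=8. stock: 41 - 8 = 33. total_sold = 33
  Event 8 (sale 12): sell min(12,33)=12. stock: 33 - 12 = 21. total_sold = 45
  Event 9 (sale 8): sell min(8,21)=8. stock: 21 - 8 = 13. total_sold = 53
  Event 10 (restock 9): 13 + 9 = 22
Final: stock = 22, total_sold = 53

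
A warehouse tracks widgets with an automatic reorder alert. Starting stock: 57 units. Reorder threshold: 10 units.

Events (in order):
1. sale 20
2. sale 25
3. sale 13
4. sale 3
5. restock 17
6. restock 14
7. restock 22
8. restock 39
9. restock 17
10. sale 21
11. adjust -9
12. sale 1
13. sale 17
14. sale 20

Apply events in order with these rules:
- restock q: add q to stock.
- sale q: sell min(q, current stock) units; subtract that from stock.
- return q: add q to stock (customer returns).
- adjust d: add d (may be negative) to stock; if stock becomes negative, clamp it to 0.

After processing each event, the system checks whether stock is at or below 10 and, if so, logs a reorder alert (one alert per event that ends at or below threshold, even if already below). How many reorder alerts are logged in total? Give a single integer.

Processing events:
Start: stock = 57
  Event 1 (sale 20): sell min(20,57)=20. stock: 57 - 20 = 37. total_sold = 20
  Event 2 (sale 25): sell min(25,37)=25. stock: 37 - 25 = 12. total_sold = 45
  Event 3 (sale 13): sell min(13,12)=12. stock: 12 - 12 = 0. total_sold = 57
  Event 4 (sale 3): sell min(3,0)=0. stock: 0 - 0 = 0. total_sold = 57
  Event 5 (restock 17): 0 + 17 = 17
  Event 6 (restock 14): 17 + 14 = 31
  Event 7 (restock 22): 31 + 22 = 53
  Event 8 (restock 39): 53 + 39 = 92
  Event 9 (restock 17): 92 + 17 = 109
  Event 10 (sale 21): sell min(21,109)=21. stock: 109 - 21 = 88. total_sold = 78
  Event 11 (adjust -9): 88 + -9 = 79
  Event 12 (sale 1): sell min(1,79)=1. stock: 79 - 1 = 78. total_sold = 79
  Event 13 (sale 17): sell min(17,78)=17. stock: 78 - 17 = 61. total_sold = 96
  Event 14 (sale 20): sell min(20,61)=20. stock: 61 - 20 = 41. total_sold = 116
Final: stock = 41, total_sold = 116

Checking against threshold 10:
  After event 1: stock=37 > 10
  After event 2: stock=12 > 10
  After event 3: stock=0 <= 10 -> ALERT
  After event 4: stock=0 <= 10 -> ALERT
  After event 5: stock=17 > 10
  After event 6: stock=31 > 10
  After event 7: stock=53 > 10
  After event 8: stock=92 > 10
  After event 9: stock=109 > 10
  After event 10: stock=88 > 10
  After event 11: stock=79 > 10
  After event 12: stock=78 > 10
  After event 13: stock=61 > 10
  After event 14: stock=41 > 10
Alert events: [3, 4]. Count = 2

Answer: 2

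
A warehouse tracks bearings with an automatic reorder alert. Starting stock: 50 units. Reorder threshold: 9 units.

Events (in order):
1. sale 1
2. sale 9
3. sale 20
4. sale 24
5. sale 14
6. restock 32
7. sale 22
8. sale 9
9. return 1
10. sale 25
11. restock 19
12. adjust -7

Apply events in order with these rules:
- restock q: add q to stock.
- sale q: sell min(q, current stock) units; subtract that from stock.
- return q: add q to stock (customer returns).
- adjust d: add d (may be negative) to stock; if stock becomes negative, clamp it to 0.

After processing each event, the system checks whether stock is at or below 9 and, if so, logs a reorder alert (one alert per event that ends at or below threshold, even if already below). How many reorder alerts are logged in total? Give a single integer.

Answer: 5

Derivation:
Processing events:
Start: stock = 50
  Event 1 (sale 1): sell min(1,50)=1. stock: 50 - 1 = 49. total_sold = 1
  Event 2 (sale 9): sell min(9,49)=9. stock: 49 - 9 = 40. total_sold = 10
  Event 3 (sale 20): sell min(20,40)=20. stock: 40 - 20 = 20. total_sold = 30
  Event 4 (sale 24): sell min(24,20)=20. stock: 20 - 20 = 0. total_sold = 50
  Event 5 (sale 14): sell min(14,0)=0. stock: 0 - 0 = 0. total_sold = 50
  Event 6 (restock 32): 0 + 32 = 32
  Event 7 (sale 22): sell min(22,32)=22. stock: 32 - 22 = 10. total_sold = 72
  Event 8 (sale 9): sell min(9,10)=9. stock: 10 - 9 = 1. total_sold = 81
  Event 9 (return 1): 1 + 1 = 2
  Event 10 (sale 25): sell min(25,2)=2. stock: 2 - 2 = 0. total_sold = 83
  Event 11 (restock 19): 0 + 19 = 19
  Event 12 (adjust -7): 19 + -7 = 12
Final: stock = 12, total_sold = 83

Checking against threshold 9:
  After event 1: stock=49 > 9
  After event 2: stock=40 > 9
  After event 3: stock=20 > 9
  After event 4: stock=0 <= 9 -> ALERT
  After event 5: stock=0 <= 9 -> ALERT
  After event 6: stock=32 > 9
  After event 7: stock=10 > 9
  After event 8: stock=1 <= 9 -> ALERT
  After event 9: stock=2 <= 9 -> ALERT
  After event 10: stock=0 <= 9 -> ALERT
  After event 11: stock=19 > 9
  After event 12: stock=12 > 9
Alert events: [4, 5, 8, 9, 10]. Count = 5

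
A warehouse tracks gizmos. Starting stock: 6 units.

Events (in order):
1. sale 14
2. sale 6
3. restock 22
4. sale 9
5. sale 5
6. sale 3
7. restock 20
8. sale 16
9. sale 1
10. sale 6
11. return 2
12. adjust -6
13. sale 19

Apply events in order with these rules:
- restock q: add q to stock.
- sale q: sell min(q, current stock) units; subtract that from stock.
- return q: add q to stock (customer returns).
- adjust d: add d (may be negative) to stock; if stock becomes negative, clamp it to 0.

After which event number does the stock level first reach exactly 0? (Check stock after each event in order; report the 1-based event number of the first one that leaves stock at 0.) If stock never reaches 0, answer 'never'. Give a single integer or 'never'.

Answer: 1

Derivation:
Processing events:
Start: stock = 6
  Event 1 (sale 14): sell min(14,6)=6. stock: 6 - 6 = 0. total_sold = 6
  Event 2 (sale 6): sell min(6,0)=0. stock: 0 - 0 = 0. total_sold = 6
  Event 3 (restock 22): 0 + 22 = 22
  Event 4 (sale 9): sell min(9,22)=9. stock: 22 - 9 = 13. total_sold = 15
  Event 5 (sale 5): sell min(5,13)=5. stock: 13 - 5 = 8. total_sold = 20
  Event 6 (sale 3): sell min(3,8)=3. stock: 8 - 3 = 5. total_sold = 23
  Event 7 (restock 20): 5 + 20 = 25
  Event 8 (sale 16): sell min(16,25)=16. stock: 25 - 16 = 9. total_sold = 39
  Event 9 (sale 1): sell min(1,9)=1. stock: 9 - 1 = 8. total_sold = 40
  Event 10 (sale 6): sell min(6,8)=6. stock: 8 - 6 = 2. total_sold = 46
  Event 11 (return 2): 2 + 2 = 4
  Event 12 (adjust -6): 4 + -6 = 0 (clamped to 0)
  Event 13 (sale 19): sell min(19,0)=0. stock: 0 - 0 = 0. total_sold = 46
Final: stock = 0, total_sold = 46

First zero at event 1.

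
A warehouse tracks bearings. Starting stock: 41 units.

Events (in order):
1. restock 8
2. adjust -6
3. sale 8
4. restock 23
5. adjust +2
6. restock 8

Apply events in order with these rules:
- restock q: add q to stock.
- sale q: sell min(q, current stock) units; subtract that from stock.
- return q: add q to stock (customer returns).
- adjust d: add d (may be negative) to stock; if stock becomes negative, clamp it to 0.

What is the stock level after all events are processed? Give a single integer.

Answer: 68

Derivation:
Processing events:
Start: stock = 41
  Event 1 (restock 8): 41 + 8 = 49
  Event 2 (adjust -6): 49 + -6 = 43
  Event 3 (sale 8): sell min(8,43)=8. stock: 43 - 8 = 35. total_sold = 8
  Event 4 (restock 23): 35 + 23 = 58
  Event 5 (adjust +2): 58 + 2 = 60
  Event 6 (restock 8): 60 + 8 = 68
Final: stock = 68, total_sold = 8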